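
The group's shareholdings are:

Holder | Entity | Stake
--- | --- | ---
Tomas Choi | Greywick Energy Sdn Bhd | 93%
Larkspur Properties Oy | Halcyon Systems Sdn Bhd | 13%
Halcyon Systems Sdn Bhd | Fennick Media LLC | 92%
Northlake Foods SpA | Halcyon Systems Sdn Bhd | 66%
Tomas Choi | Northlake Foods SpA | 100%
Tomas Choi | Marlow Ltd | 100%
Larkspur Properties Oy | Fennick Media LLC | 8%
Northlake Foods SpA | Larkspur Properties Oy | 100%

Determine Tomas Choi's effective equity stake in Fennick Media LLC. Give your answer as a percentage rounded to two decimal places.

Tomas reaches Fennick along 3 paths.
Via Northlake → Larkspur → Halcyon: 100% × 100% × 13% × 92% = 11.96%.
Via Northlake → Halcyon: 100% × 66% × 92% = 60.72%.
Via Northlake → Larkspur: 100% × 100% × 8% = 8%.
Total: 11.96% + 60.72% + 8% = 80.68%.

80.68%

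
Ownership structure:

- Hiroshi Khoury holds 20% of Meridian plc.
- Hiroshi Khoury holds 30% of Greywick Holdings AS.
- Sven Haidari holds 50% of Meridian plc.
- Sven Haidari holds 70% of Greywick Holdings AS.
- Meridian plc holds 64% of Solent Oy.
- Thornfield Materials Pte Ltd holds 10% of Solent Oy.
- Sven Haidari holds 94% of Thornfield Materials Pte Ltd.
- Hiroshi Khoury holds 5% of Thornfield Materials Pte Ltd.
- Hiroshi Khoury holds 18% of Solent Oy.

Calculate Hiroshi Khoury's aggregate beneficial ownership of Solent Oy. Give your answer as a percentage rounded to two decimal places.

31.30%

Hiroshi reaches Solent along 3 paths.
Via Thornfield: 5% × 10% = 0.5%.
Via Meridian: 20% × 64% = 12.8%.
Direct stake: 18% = 18%.
Total: 0.5% + 12.8% + 18% = 31.3%.
Rounded: 31.30%.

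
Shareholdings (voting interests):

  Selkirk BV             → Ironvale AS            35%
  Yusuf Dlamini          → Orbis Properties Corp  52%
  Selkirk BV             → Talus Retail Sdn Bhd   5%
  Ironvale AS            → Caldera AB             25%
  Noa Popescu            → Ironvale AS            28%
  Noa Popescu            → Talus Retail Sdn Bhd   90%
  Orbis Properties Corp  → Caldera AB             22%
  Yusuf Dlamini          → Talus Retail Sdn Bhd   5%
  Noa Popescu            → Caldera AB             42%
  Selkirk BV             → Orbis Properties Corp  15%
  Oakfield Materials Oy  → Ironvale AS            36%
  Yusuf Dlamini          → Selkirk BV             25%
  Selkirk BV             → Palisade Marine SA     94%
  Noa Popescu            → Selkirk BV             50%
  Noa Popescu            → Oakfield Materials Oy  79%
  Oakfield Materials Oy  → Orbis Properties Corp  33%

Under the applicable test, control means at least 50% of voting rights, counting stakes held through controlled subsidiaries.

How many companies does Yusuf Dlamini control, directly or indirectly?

1

Yusuf holds 52% of Orbis, so Yusuf controls Orbis.
No other company's threshold is met.
Yusuf controls 1 company.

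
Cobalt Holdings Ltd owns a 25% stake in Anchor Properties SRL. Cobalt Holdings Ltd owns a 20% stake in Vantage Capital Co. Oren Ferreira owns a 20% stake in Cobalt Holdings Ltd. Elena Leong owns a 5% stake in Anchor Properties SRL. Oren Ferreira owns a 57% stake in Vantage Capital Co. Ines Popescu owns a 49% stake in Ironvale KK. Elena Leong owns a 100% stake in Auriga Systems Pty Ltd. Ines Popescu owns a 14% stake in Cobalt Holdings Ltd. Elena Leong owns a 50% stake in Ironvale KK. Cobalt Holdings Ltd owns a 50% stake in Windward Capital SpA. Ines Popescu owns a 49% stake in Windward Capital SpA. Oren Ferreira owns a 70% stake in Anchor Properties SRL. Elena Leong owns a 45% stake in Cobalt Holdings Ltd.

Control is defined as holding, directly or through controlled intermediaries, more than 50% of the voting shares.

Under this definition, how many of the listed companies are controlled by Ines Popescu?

0

Ines's largest direct stake is 49% in Ironvale, which does not meet the threshold.
Ines controls 0 companies.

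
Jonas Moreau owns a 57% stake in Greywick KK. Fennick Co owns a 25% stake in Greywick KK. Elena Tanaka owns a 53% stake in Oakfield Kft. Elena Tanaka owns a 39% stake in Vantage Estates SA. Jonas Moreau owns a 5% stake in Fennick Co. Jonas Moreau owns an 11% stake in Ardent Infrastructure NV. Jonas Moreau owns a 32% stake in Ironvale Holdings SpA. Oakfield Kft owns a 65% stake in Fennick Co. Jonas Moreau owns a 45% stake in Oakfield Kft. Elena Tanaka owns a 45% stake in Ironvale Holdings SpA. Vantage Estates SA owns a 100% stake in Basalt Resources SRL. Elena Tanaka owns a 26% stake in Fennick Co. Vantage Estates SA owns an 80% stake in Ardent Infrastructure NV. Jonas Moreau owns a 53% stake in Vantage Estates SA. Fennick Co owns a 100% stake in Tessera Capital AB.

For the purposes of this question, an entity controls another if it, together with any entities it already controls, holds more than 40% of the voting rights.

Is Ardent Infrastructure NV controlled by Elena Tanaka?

Elena holds 53% of Oakfield, so Elena controls Oakfield.
Elena holds 45% of Ironvale, so Elena controls Ironvale.
Oakfield and Elena together hold 65% + 26% = 91% of Fennick, so Elena controls Fennick.
Fennick holds 100% of Tessera, so Elena controls Tessera.
Neither Elena nor any entity Elena controls holds any voting interest in Ardent.
So Elena does not control Ardent.

No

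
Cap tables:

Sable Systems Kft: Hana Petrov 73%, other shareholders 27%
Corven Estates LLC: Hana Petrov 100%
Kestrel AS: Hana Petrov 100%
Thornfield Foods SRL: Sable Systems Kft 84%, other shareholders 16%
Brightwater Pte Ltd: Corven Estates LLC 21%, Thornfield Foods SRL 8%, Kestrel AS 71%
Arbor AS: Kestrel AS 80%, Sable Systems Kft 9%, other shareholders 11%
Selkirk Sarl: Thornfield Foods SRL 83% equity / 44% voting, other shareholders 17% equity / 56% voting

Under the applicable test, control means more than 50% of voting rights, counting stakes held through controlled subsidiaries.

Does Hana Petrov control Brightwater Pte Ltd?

Hana holds 73% of Sable, so Hana controls Sable.
Sable holds 84% of Thornfield, so Hana controls Thornfield.
Hana holds 100% of Corven, so Hana controls Corven.
Hana holds 100% of Kestrel, so Hana controls Kestrel.
Corven and Thornfield and Kestrel together hold 21% + 8% + 71% = 100% of Brightwater, so Hana controls Brightwater.

Yes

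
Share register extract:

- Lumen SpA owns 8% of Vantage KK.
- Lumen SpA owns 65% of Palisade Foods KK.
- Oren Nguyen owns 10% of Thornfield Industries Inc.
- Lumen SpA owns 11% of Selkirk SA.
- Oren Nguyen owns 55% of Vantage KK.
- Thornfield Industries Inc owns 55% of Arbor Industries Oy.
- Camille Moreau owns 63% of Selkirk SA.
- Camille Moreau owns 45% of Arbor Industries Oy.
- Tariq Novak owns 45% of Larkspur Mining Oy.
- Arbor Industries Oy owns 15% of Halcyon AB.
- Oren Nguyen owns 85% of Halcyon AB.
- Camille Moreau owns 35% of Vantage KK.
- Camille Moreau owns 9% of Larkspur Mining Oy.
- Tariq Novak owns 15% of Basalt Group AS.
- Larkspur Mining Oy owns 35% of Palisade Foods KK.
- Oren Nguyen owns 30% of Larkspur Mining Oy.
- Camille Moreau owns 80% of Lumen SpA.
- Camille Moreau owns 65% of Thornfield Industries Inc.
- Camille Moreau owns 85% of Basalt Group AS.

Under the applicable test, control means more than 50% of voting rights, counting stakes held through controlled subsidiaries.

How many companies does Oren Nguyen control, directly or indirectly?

2

Oren holds 55% of Vantage, so Oren controls Vantage.
Oren holds 85% of Halcyon, so Oren controls Halcyon.
No other company's threshold is met.
Oren controls 2 companies.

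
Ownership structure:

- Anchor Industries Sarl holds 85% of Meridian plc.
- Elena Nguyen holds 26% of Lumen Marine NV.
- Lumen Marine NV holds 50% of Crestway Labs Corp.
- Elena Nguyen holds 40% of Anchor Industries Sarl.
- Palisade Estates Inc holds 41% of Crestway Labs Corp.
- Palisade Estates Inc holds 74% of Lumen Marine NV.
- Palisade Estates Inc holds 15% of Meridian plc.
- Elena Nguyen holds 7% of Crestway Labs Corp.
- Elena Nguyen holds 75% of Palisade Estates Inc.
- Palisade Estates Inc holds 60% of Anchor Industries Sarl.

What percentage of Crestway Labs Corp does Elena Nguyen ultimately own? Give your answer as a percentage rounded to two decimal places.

78.50%

Elena reaches Crestway along 4 paths.
Via Palisade: 75% × 41% = 30.75%.
Direct stake: 7% = 7%.
Via Palisade → Lumen: 75% × 74% × 50% = 27.75%.
Via Lumen: 26% × 50% = 13%.
Total: 30.75% + 7% + 27.75% + 13% = 78.5%.
Rounded: 78.50%.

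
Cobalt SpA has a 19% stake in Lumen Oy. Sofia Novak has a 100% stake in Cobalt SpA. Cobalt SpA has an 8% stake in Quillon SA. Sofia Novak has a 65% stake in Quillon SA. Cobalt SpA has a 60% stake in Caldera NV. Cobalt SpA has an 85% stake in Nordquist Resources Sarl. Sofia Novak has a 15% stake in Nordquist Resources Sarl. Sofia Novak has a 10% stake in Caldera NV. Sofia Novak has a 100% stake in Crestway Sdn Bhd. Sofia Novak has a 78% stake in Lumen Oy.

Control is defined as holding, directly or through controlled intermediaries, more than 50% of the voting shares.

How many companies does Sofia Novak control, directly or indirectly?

Sofia holds 100% of Cobalt, so Sofia controls Cobalt.
Sofia and Cobalt together hold 15% + 85% = 100% of Nordquist, so Sofia controls Nordquist.
Cobalt and Sofia together hold 19% + 78% = 97% of Lumen, so Sofia controls Lumen.
Cobalt and Sofia together hold 8% + 65% = 73% of Quillon, so Sofia controls Quillon.
Sofia and Cobalt together hold 10% + 60% = 70% of Caldera, so Sofia controls Caldera.
Sofia holds 100% of Crestway, so Sofia controls Crestway.
Sofia controls 6 companies.

6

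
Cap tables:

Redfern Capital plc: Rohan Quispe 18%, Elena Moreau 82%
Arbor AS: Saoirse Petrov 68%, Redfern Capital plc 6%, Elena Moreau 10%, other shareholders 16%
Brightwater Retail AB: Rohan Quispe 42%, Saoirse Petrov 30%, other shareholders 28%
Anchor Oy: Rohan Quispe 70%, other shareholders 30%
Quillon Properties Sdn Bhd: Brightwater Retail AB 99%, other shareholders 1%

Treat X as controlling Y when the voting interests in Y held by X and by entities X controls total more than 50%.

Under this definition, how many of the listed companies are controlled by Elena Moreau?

Elena holds 82% of Redfern, so Elena controls Redfern.
No other company's threshold is met.
Elena controls 1 company.

1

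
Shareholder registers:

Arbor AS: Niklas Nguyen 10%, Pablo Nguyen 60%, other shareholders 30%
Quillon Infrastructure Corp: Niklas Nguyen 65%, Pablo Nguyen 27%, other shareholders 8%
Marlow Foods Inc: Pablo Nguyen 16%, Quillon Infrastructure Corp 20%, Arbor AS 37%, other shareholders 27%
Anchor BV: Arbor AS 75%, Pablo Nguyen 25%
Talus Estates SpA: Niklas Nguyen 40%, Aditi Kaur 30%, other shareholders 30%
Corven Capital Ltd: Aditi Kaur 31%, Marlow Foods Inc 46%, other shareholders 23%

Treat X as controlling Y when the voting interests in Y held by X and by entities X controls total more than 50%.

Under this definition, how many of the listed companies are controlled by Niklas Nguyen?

Niklas holds 65% of Quillon, so Niklas controls Quillon.
No other company's threshold is met.
Niklas controls 1 company.

1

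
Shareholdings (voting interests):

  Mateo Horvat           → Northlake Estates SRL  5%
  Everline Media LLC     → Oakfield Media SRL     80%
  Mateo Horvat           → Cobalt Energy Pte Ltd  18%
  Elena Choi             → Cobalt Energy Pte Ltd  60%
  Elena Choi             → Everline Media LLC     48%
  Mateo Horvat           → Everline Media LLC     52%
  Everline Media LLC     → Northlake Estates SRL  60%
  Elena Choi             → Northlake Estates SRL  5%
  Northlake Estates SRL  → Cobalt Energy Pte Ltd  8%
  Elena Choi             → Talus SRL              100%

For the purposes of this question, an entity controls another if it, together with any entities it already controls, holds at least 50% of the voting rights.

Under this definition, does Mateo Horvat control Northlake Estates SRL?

Yes

Mateo holds 52% of Everline, so Mateo controls Everline.
Mateo and Everline together hold 5% + 60% = 65% of Northlake, so Mateo controls Northlake.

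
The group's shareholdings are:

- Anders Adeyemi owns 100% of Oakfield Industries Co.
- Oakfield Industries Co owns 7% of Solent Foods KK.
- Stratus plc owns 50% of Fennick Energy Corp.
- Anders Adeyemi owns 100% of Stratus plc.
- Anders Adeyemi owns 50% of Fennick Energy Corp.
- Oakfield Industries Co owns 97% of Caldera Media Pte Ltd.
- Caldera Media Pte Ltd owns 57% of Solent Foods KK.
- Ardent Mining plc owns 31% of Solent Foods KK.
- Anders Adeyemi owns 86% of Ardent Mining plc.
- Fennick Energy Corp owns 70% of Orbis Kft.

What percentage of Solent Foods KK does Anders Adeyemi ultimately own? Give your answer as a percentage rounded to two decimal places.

Anders reaches Solent along 3 paths.
Via Oakfield → Caldera: 100% × 97% × 57% = 55.29%.
Via Ardent: 86% × 31% = 26.66%.
Via Oakfield: 100% × 7% = 7%.
Total: 55.29% + 26.66% + 7% = 88.95%.

88.95%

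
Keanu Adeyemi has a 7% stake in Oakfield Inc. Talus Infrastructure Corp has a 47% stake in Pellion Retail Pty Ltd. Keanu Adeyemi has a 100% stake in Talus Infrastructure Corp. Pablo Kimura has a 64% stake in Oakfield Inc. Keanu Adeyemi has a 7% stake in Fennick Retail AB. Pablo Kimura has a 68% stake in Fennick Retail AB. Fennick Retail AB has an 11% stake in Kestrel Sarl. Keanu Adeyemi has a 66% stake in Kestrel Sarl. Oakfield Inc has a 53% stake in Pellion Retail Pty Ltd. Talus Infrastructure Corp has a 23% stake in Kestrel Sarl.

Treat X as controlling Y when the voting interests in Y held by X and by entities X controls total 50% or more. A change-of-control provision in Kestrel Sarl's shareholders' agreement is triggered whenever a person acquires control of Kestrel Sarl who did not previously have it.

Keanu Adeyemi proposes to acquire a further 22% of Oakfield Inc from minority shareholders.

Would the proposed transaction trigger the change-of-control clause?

The purchase changes only Keanu's holdings, so Keanu is the only person who could newly come to control Kestrel.
Keanu holds 100% of Talus, so Keanu controls Talus.
Keanu and Talus together hold 66% + 23% = 89% of Kestrel, so Keanu controls Kestrel.
So Keanu already controls Kestrel before the transaction.
After the purchase, Keanu's direct stake in Oakfield rises to 7% + 22% = 29%.
Keanu controlled Kestrel already, so this is not a new person acquiring control; every other person's position is unchanged or reduced.
No new person acquires control, so the clause is not triggered.

No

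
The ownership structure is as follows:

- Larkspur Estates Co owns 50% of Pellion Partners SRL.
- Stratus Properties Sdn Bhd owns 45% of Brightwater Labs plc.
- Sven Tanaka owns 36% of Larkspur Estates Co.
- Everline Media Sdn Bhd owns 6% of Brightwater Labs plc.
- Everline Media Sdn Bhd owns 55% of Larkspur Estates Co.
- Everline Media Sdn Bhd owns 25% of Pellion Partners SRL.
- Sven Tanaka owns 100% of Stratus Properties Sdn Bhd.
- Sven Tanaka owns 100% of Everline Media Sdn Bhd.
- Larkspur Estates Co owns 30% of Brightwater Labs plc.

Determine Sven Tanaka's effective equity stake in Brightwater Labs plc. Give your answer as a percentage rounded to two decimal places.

Sven reaches Brightwater along 4 paths.
Via Stratus: 100% × 45% = 45%.
Via Everline → Larkspur: 100% × 55% × 30% = 16.5%.
Via Larkspur: 36% × 30% = 10.8%.
Via Everline: 100% × 6% = 6%.
Total: 45% + 16.5% + 10.8% + 6% = 78.3%.
Rounded: 78.30%.

78.30%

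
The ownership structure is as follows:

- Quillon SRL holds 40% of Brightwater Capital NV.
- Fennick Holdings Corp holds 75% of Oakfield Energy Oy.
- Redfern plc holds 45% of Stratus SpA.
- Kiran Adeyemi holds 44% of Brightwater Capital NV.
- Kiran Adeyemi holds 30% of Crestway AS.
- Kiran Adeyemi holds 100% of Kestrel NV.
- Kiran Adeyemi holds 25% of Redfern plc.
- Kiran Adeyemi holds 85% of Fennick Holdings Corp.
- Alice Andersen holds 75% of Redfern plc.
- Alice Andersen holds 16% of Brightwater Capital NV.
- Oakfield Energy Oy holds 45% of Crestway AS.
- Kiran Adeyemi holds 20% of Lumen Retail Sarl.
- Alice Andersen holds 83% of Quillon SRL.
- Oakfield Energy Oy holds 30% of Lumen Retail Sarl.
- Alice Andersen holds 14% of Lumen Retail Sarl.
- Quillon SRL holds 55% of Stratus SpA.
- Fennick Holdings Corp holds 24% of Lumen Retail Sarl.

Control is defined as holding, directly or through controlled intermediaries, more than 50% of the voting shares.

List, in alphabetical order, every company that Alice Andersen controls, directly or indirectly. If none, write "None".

Alice holds 83% of Quillon, so Alice controls Quillon.
Alice holds 75% of Redfern, so Alice controls Redfern.
Redfern and Quillon together hold 45% + 55% = 100% of Stratus, so Alice controls Stratus.
Quillon and Alice together hold 40% + 16% = 56% of Brightwater, so Alice controls Brightwater.
No other company's threshold is met.

Brightwater Capital NV, Quillon SRL, Redfern plc, Stratus SpA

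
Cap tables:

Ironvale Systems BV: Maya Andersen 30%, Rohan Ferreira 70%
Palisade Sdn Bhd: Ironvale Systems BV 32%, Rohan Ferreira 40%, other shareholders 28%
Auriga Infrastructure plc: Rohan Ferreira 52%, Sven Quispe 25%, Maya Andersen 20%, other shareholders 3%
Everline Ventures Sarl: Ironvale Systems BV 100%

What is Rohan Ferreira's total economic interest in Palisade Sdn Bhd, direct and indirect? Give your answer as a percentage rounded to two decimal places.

Rohan reaches Palisade along 2 paths.
Via Ironvale: 70% × 32% = 22.4%.
Direct stake: 40% = 40%.
Total: 22.4% + 40% = 62.4%.
Rounded: 62.40%.

62.40%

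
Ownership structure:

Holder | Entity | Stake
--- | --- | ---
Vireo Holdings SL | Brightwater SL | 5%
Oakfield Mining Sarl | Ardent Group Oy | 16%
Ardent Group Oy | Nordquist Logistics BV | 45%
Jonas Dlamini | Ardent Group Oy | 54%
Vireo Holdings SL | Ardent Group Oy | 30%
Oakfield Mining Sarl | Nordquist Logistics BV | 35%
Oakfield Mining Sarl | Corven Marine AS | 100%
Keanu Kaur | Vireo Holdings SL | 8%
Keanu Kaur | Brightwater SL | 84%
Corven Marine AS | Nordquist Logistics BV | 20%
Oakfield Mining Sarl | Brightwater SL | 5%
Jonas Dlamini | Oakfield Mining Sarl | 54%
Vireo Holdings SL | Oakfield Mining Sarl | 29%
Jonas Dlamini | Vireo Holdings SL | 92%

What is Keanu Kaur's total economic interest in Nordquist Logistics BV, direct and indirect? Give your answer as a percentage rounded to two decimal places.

Keanu reaches Nordquist along 4 paths.
Via Vireo → Oakfield → Corven: 8% × 29% × 100% × 20% = 0.464%.
Via Vireo → Oakfield: 8% × 29% × 35% = 0.812%.
Via Vireo → Ardent: 8% × 30% × 45% = 1.08%.
Via Vireo → Oakfield → Ardent: 8% × 29% × 16% × 45% = 0.16704%.
Total: 0.464% + 0.812% + 1.08% + 0.16704% = 2.52304%.
Rounded: 2.52%.

2.52%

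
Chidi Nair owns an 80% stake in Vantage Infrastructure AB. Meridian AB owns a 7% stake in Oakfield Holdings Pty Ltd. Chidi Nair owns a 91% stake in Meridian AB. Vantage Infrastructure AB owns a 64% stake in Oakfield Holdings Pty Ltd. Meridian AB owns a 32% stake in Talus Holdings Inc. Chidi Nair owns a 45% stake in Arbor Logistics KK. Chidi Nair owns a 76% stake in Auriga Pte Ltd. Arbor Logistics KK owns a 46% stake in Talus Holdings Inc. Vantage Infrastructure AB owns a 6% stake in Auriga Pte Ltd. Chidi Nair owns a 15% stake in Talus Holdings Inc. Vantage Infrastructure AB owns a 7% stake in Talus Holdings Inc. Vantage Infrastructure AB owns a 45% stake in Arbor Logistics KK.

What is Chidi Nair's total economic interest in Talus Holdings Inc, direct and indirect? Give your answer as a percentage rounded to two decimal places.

Chidi reaches Talus along 5 paths.
Via Vantage → Arbor: 80% × 45% × 46% = 16.56%.
Via Arbor: 45% × 46% = 20.7%.
Direct stake: 15% = 15%.
Via Meridian: 91% × 32% = 29.12%.
Via Vantage: 80% × 7% = 5.6%.
Total: 16.56% + 20.7% + 15% + 29.12% + 5.6% = 86.98%.

86.98%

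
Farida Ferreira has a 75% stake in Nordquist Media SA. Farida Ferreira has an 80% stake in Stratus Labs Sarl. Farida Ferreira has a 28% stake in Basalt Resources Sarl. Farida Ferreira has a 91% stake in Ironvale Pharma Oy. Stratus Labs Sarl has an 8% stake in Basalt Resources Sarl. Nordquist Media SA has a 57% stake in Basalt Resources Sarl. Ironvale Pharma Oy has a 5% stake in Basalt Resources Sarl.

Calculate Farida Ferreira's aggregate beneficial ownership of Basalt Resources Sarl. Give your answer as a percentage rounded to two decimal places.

Farida reaches Basalt along 4 paths.
Via Stratus: 80% × 8% = 6.4%.
Direct stake: 28% = 28%.
Via Nordquist: 75% × 57% = 42.75%.
Via Ironvale: 91% × 5% = 4.55%.
Total: 6.4% + 28% + 42.75% + 4.55% = 81.7%.
Rounded: 81.70%.

81.70%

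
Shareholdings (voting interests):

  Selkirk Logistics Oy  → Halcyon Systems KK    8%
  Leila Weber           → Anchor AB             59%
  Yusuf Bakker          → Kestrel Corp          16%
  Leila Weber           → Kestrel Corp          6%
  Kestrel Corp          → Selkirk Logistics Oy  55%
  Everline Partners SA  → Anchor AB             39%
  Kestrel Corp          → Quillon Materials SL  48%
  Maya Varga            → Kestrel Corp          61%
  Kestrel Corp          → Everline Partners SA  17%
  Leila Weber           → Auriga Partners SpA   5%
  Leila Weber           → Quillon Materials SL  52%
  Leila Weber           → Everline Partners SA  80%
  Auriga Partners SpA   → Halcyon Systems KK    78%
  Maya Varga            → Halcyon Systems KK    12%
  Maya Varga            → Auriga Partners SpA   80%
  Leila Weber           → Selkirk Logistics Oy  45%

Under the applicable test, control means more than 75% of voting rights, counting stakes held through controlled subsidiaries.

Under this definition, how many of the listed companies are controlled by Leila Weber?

Leila holds 80% of Everline, so Leila controls Everline.
Leila and Everline together hold 59% + 39% = 98% of Anchor, so Leila controls Anchor.
No other company's threshold is met.
Leila controls 2 companies.

2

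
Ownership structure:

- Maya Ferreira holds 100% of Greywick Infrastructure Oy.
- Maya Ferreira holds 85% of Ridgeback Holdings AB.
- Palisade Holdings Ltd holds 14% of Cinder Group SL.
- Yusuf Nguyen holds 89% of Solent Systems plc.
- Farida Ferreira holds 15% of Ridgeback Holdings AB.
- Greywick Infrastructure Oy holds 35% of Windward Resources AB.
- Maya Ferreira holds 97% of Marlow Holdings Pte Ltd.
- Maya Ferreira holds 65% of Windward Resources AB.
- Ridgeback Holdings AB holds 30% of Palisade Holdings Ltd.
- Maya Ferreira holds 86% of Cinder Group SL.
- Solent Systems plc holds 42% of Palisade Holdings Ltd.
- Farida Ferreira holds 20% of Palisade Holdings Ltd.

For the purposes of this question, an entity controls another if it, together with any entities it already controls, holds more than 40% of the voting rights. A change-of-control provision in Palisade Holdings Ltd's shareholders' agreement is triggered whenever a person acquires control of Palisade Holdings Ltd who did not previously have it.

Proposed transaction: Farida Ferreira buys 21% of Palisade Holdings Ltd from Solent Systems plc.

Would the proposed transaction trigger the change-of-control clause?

Yes

The purchase adds only to Farida's holdings (Solent's stake shrinks), so Farida is the only person who could newly come to control Palisade.
Farida's largest direct stake is 20% in Palisade, which does not meet the threshold, so Farida controls no company.
In Palisade, Farida's side holds only 20%, not > 40%.
So before the transaction, Farida does not control Palisade.
After the purchase, Farida's direct stake in Palisade rises to 20% + 21% = 41%, and Solent's stake falls to 21%.
Farida holds 41% of Palisade, so Farida controls Palisade.
Farida did not control Palisade before and does after, so the clause is triggered.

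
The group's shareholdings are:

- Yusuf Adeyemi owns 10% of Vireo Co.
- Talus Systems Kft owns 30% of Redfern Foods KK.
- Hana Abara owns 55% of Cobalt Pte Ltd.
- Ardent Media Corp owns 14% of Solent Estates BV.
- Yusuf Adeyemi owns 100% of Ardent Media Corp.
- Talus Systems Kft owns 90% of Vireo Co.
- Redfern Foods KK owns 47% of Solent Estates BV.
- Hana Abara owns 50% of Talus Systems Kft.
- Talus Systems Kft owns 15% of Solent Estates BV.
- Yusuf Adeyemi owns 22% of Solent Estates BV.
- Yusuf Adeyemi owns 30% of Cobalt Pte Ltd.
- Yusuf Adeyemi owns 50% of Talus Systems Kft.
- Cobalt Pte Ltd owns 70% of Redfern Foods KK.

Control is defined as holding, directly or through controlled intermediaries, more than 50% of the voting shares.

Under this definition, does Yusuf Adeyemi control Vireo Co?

No

Yusuf holds 100% of Ardent, so Yusuf controls Ardent.
In Vireo, Yusuf's side holds only 10%, not > 50%.
So Yusuf does not control Vireo.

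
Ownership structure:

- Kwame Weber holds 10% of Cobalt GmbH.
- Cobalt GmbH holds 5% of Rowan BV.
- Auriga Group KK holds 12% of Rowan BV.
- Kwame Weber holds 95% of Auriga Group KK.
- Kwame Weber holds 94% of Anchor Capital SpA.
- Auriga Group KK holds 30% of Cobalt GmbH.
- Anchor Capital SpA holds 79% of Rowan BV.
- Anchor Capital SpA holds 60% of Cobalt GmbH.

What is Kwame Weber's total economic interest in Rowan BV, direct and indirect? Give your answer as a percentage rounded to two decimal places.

90.41%

Kwame reaches Rowan along 5 paths.
Via Cobalt: 10% × 5% = 0.5%.
Via Auriga → Cobalt: 95% × 30% × 5% = 1.425%.
Via Anchor → Cobalt: 94% × 60% × 5% = 2.82%.
Via Anchor: 94% × 79% = 74.26%.
Via Auriga: 95% × 12% = 11.4%.
Total: 0.5% + 1.425% + 2.82% + 74.26% + 11.4% = 90.405%.
Rounded: 90.41%.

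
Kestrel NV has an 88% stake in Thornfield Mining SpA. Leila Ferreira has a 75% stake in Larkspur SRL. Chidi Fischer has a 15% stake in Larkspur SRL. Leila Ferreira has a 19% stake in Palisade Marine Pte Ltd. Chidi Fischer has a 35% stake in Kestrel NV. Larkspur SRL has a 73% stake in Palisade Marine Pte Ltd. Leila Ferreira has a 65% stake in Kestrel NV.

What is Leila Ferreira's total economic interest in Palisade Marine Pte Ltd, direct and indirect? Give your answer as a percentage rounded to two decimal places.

Leila reaches Palisade along 2 paths.
Via Larkspur: 75% × 73% = 54.75%.
Direct stake: 19% = 19%.
Total: 54.75% + 19% = 73.75%.

73.75%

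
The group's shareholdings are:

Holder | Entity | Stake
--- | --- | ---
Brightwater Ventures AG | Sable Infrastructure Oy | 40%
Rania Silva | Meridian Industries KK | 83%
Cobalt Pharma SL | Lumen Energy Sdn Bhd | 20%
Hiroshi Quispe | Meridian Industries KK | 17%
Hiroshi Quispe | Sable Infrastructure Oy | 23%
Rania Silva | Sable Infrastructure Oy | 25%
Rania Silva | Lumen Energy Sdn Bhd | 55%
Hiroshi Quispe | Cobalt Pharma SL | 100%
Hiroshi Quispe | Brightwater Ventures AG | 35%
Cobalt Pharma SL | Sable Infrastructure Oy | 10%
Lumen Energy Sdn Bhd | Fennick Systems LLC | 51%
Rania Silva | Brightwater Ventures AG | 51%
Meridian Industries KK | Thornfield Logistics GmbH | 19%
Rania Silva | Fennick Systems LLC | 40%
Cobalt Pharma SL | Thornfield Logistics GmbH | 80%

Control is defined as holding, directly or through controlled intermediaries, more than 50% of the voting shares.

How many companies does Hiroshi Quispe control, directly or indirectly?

2

Hiroshi holds 100% of Cobalt, so Hiroshi controls Cobalt.
Cobalt holds 80% of Thornfield, so Hiroshi controls Thornfield.
No other company's threshold is met.
Hiroshi controls 2 companies.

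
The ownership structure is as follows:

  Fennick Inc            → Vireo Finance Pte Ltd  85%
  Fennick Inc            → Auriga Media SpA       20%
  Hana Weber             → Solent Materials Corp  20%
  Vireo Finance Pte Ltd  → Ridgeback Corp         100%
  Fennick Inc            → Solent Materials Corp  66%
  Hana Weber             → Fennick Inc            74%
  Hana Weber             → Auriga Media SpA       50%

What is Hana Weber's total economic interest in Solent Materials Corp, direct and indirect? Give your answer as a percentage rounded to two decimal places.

68.84%

Hana reaches Solent along 2 paths.
Direct stake: 20% = 20%.
Via Fennick: 74% × 66% = 48.84%.
Total: 20% + 48.84% = 68.84%.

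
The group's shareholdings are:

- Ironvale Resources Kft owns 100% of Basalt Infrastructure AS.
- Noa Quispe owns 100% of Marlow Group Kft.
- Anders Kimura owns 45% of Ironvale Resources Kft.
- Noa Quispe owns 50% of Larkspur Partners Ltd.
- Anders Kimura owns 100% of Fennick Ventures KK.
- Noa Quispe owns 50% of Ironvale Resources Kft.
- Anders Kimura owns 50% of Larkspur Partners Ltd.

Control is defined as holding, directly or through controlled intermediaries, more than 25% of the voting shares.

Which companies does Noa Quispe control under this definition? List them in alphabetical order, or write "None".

Noa holds 50% of Ironvale, so Noa controls Ironvale.
Noa holds 50% of Larkspur, so Noa controls Larkspur.
Noa holds 100% of Marlow, so Noa controls Marlow.
Ironvale holds 100% of Basalt, so Noa controls Basalt.
No other company's threshold is met.

Basalt Infrastructure AS, Ironvale Resources Kft, Larkspur Partners Ltd, Marlow Group Kft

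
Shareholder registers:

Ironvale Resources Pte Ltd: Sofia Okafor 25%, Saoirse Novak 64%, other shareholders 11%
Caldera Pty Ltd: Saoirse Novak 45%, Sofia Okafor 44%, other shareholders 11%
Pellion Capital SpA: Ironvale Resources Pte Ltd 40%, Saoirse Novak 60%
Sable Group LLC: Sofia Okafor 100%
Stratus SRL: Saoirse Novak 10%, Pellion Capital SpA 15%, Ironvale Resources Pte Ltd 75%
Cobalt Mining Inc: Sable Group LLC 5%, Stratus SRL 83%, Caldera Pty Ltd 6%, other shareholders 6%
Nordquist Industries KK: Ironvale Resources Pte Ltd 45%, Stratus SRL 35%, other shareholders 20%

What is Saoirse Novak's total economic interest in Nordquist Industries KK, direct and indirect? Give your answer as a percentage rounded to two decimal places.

Saoirse reaches Nordquist along 5 paths.
Via Ironvale: 64% × 45% = 28.8%.
Via Stratus: 10% × 35% = 3.5%.
Via Ironvale → Pellion → Stratus: 64% × 40% × 15% × 35% = 1.344%.
Via Pellion → Stratus: 60% × 15% × 35% = 3.15%.
Via Ironvale → Stratus: 64% × 75% × 35% = 16.8%.
Total: 28.8% + 3.5% + 1.344% + 3.15% + 16.8% = 53.594%.
Rounded: 53.59%.

53.59%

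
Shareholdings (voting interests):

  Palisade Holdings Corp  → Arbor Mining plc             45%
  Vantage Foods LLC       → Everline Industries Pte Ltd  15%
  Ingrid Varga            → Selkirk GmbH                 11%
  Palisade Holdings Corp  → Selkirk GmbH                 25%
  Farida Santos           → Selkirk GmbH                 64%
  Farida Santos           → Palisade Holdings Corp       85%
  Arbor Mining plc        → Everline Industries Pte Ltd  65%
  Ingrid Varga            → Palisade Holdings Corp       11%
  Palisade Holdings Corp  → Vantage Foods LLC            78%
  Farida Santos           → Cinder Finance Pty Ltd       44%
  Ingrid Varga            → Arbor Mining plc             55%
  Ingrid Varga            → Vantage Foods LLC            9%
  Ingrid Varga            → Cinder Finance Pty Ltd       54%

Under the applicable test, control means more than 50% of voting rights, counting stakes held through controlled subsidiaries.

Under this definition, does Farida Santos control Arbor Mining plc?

Farida holds 85% of Palisade, so Farida controls Palisade.
Farida and Palisade together hold 64% + 25% = 89% of Selkirk, so Farida controls Selkirk.
Palisade holds 78% of Vantage, so Farida controls Vantage.
In Arbor, Farida's side holds only 45%, not > 50%.
So Farida does not control Arbor.

No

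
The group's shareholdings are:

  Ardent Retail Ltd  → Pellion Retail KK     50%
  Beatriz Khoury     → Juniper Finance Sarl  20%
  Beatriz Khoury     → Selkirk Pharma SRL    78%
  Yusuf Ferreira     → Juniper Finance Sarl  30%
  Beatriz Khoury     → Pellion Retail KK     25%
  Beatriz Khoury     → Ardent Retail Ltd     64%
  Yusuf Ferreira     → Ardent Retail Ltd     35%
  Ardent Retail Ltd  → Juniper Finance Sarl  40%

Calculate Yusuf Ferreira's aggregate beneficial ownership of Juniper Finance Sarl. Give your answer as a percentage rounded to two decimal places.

44.00%

Yusuf reaches Juniper along 2 paths.
Via Ardent: 35% × 40% = 14%.
Direct stake: 30% = 30%.
Total: 14% + 30% = 44%.
Rounded: 44.00%.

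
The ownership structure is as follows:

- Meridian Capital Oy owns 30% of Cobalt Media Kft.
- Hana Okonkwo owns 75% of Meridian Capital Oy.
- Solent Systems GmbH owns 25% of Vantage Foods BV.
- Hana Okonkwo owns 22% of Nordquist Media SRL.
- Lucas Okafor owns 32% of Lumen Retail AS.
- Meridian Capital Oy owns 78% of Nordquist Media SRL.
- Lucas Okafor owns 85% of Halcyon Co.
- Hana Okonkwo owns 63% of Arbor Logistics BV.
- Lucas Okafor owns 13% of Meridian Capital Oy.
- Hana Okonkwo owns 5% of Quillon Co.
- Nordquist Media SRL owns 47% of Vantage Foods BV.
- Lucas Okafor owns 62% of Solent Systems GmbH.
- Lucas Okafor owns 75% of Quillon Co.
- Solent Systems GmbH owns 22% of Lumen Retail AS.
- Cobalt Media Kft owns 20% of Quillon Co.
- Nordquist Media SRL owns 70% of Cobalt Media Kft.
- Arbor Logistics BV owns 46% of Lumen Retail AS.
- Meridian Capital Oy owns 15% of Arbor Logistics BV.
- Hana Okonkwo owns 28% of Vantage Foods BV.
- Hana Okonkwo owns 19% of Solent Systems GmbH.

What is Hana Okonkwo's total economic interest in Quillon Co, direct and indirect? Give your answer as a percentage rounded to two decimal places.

20.77%

Hana reaches Quillon along 4 paths.
Via Meridian → Cobalt: 75% × 30% × 20% = 4.5%.
Via Nordquist → Cobalt: 22% × 70% × 20% = 3.08%.
Via Meridian → Nordquist → Cobalt: 75% × 78% × 70% × 20% = 8.19%.
Direct stake: 5% = 5%.
Total: 4.5% + 3.08% + 8.19% + 5% = 20.77%.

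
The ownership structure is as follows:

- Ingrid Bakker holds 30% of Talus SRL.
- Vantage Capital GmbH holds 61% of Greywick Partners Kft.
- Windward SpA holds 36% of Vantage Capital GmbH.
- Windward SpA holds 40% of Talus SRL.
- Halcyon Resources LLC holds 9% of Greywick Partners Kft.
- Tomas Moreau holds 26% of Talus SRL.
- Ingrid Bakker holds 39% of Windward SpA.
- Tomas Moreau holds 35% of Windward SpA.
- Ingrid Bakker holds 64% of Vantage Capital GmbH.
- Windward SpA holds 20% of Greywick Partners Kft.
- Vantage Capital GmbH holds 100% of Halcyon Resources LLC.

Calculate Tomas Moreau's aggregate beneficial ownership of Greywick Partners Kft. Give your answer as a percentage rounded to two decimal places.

15.82%

Tomas reaches Greywick along 3 paths.
Via Windward → Vantage: 35% × 36% × 61% = 7.686%.
Via Windward → Vantage → Halcyon: 35% × 36% × 100% × 9% = 1.134%.
Via Windward: 35% × 20% = 7%.
Total: 7.686% + 1.134% + 7% = 15.82%.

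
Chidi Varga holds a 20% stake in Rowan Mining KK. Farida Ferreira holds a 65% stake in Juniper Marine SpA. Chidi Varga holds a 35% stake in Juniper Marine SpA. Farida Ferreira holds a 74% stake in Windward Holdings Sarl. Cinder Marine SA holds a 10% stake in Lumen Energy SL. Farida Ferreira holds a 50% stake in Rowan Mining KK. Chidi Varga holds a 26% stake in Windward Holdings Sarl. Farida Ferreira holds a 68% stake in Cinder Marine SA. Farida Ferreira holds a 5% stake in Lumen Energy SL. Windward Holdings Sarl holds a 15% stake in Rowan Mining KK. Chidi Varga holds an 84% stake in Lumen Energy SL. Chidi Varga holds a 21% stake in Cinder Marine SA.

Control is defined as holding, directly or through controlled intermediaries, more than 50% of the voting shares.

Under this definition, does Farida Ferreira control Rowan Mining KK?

Farida holds 74% of Windward, so Farida controls Windward.
Farida and Windward together hold 50% + 15% = 65% of Rowan, so Farida controls Rowan.

Yes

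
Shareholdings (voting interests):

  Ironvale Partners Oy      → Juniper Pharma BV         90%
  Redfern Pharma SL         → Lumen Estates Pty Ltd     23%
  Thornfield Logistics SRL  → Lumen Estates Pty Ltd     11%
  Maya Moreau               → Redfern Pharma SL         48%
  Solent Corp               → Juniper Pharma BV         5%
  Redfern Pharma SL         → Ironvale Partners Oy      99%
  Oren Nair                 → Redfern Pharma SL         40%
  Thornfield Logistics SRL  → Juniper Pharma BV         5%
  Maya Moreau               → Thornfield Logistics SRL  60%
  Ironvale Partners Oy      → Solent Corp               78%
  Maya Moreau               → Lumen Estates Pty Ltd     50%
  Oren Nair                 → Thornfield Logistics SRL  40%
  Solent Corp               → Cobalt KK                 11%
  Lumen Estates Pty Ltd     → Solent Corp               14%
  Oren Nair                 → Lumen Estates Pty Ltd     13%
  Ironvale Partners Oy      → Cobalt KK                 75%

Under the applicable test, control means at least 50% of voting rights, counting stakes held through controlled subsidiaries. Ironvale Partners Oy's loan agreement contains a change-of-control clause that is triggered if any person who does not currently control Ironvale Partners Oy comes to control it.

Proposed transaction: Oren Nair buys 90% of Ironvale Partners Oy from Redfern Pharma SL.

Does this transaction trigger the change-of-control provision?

Yes

The purchase adds only to Oren's holdings (Redfern's stake shrinks), so Oren is the only person who could newly come to control Ironvale.
Oren's largest direct stake is 40% in Redfern, which does not meet the threshold, so Oren controls no company.
Neither Oren nor any entity Oren controls holds any voting interest in Ironvale.
So before the transaction, Oren does not control Ironvale.
After the purchase, Oren holds 90% of Ironvale directly, and Redfern's stake falls to 9%.
Oren holds 90% of Ironvale, so Oren controls Ironvale.
Oren did not control Ironvale before and does after, so the clause is triggered.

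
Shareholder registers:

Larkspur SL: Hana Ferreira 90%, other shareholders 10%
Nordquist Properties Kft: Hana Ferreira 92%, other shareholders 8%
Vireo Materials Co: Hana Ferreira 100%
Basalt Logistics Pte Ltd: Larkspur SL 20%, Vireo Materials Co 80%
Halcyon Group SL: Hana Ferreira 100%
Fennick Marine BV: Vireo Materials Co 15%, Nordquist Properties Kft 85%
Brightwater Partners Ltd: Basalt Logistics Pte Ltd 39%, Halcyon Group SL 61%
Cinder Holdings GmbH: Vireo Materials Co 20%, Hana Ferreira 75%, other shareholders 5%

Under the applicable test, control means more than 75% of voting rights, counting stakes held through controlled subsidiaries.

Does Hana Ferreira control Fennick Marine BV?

Yes

Hana holds 100% of Vireo, so Hana controls Vireo.
Hana holds 92% of Nordquist, so Hana controls Nordquist.
Vireo and Nordquist together hold 15% + 85% = 100% of Fennick, so Hana controls Fennick.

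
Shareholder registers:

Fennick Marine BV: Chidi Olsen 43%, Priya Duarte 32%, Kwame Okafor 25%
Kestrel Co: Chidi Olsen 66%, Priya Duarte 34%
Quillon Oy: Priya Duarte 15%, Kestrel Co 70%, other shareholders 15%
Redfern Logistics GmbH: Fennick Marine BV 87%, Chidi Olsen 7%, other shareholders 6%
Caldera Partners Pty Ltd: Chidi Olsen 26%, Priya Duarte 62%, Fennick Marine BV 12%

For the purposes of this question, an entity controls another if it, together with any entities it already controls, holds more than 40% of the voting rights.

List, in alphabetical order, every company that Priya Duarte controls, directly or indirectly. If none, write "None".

Priya holds 62% of Caldera, so Priya controls Caldera.
No other company's threshold is met.

Caldera Partners Pty Ltd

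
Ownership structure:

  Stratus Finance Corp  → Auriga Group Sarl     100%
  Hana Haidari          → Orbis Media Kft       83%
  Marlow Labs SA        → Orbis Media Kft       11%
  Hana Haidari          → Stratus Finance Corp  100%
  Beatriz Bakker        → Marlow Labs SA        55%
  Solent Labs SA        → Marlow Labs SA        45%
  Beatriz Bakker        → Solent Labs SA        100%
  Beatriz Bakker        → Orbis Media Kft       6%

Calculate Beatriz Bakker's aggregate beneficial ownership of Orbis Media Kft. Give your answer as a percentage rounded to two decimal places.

Beatriz reaches Orbis along 3 paths.
Via Solent → Marlow: 100% × 45% × 11% = 4.95%.
Via Marlow: 55% × 11% = 6.05%.
Direct stake: 6% = 6%.
Total: 4.95% + 6.05% + 6% = 17%.
Rounded: 17.00%.

17.00%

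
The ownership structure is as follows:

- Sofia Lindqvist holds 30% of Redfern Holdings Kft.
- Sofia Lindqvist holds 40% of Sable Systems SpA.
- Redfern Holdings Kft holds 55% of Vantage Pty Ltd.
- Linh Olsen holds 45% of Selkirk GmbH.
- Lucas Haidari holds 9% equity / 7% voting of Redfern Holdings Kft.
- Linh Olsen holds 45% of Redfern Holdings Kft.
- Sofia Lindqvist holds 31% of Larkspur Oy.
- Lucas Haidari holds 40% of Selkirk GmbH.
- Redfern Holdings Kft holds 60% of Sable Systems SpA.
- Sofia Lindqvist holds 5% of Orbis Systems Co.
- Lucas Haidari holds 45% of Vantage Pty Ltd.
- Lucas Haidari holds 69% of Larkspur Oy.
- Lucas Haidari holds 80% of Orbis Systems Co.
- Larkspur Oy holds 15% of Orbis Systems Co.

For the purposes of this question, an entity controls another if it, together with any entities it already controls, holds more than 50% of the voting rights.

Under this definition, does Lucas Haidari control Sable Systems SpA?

Lucas holds 69% of Larkspur, so Lucas controls Larkspur.
Lucas and Larkspur together hold 80% + 15% = 95% of Orbis, so Lucas controls Orbis.
Neither Lucas nor any entity Lucas controls holds any voting interest in Sable.
So Lucas does not control Sable.

No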